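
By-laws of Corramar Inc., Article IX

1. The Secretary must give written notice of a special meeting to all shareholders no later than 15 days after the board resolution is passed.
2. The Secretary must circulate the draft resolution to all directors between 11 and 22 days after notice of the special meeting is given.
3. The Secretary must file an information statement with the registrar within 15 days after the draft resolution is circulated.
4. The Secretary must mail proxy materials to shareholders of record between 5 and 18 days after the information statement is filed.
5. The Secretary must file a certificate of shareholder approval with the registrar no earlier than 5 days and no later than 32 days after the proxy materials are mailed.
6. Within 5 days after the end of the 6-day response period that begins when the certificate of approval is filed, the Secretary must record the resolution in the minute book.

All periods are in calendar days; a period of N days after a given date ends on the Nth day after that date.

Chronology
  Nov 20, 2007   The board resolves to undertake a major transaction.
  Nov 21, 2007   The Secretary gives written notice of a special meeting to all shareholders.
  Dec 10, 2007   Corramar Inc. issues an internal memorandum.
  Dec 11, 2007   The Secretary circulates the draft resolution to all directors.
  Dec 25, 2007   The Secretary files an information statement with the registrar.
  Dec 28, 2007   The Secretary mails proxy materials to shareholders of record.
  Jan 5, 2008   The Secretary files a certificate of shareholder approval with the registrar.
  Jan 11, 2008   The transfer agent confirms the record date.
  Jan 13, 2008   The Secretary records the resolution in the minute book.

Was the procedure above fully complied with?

(1) due by Nov 20, 2007 + 15 days = Dec 5, 2007; Nov 21, 2007 is within that limit.
(2) the permitted window runs from Nov 21, 2007 + 11 = Dec 2, 2007 to Nov 21, 2007 + 22 = Dec 13, 2007; done Dec 11, 2007 — within the window.
(3) due by Dec 11, 2007 + 15 days = Dec 26, 2007; Dec 25, 2007 is within that limit.
(4) the permitted window runs from Dec 25, 2007 + 5 = Dec 30, 2007 to Dec 25, 2007 + 18 = Jan 12, 2008; done Dec 28, 2007 — 2 days before the window opened.
Later steps need not be reached.

No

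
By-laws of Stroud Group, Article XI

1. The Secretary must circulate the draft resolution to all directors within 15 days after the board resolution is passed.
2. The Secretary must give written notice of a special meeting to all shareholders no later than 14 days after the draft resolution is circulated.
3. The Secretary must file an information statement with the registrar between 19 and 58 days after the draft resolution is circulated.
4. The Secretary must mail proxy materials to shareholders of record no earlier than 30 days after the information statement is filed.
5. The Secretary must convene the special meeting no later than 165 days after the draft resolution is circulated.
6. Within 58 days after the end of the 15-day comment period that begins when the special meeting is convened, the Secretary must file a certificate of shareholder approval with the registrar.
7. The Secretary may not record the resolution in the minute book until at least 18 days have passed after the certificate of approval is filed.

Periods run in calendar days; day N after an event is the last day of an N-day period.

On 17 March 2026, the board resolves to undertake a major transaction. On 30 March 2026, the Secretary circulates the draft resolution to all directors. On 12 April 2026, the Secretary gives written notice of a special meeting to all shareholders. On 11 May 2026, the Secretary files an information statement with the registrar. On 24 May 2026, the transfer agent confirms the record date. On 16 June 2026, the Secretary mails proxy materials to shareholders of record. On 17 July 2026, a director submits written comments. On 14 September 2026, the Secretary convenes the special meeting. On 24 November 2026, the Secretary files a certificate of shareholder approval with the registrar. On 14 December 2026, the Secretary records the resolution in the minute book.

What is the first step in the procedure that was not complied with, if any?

Step 5

(1) due by 17 March 2026 + 15 days = 1 April 2026; done 30 March 2026 — timely.
(2) due by 30 March 2026 + 14 days = 13 April 2026; done 12 April 2026 — timely.
(3) the permitted window runs from 30 March 2026 + 19 = 18 April 2026 to 30 March 2026 + 58 = 27 May 2026; done 11 May 2026 — within the window.
(4) permitted from 11 May 2026 + 30 days = 10 June 2026 onward; done 16 June 2026 — permitted.
(5) due by 30 March 2026 + 165 days = 11 September 2026; done 14 September 2026 — 3 days late.
That is the first point of non-compliance.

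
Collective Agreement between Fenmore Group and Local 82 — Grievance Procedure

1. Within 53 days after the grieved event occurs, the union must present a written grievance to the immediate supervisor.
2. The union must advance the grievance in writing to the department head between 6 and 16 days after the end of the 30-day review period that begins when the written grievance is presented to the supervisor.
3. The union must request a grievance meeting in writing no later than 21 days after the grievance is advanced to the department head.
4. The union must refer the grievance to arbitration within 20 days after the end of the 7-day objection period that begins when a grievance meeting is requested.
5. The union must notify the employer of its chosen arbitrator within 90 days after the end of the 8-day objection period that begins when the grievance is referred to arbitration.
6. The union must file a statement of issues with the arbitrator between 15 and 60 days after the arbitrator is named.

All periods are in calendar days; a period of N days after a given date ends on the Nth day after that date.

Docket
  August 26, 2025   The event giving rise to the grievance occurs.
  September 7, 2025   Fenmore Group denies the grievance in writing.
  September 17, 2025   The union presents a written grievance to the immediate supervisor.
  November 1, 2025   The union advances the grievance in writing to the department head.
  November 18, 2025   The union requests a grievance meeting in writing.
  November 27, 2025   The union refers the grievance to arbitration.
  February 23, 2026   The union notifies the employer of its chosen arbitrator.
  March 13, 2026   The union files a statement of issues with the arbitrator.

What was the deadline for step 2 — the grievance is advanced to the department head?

November 2, 2025

The written grievance is presented to the supervisor on September 17, 2025; the 30-day review period therefore ends October 17, 2025, and step 2 runs from that date. The window is 6–16 days after October 17, 2025; it closes on November 2, 2025.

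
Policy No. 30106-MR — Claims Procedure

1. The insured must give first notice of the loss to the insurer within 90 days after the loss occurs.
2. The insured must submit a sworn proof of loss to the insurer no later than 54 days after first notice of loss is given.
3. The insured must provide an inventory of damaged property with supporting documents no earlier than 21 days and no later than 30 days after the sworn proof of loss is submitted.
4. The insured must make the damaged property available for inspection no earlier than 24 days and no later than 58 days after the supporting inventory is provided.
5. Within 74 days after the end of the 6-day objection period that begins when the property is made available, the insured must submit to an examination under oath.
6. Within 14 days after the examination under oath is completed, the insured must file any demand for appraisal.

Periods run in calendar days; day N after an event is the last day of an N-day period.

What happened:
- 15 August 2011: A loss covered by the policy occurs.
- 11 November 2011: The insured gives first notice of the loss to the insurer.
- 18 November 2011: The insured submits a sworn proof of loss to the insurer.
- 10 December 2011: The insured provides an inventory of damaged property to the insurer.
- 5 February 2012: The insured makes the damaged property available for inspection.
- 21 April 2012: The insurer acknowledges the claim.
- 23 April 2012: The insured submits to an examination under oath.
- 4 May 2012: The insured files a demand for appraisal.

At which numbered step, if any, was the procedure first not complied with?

(1) due by 15 August 2011 + 90 days = 13 November 2011; 11 November 2011 is within that limit.
(2) due by 11 November 2011 + 54 days = 4 January 2012; 18 November 2011 is within that limit.
(3) the permitted window runs from 18 November 2011 + 21 = 9 December 2011 to 18 November 2011 + 30 = 18 December 2011; 10 December 2011 falls inside that range.
(4) the permitted window runs from 10 December 2011 + 24 = 3 January 2012 to 10 December 2011 + 58 = 6 February 2012; done 5 February 2012, which is between those dates.
(5) due by 11 February 2012 + 74 days = 25 April 2012; 23 April 2012 is within that limit.
(6) due by 23 April 2012 + 14 days = 7 May 2012; done 4 May 2012 — timely.

None — every step was satisfied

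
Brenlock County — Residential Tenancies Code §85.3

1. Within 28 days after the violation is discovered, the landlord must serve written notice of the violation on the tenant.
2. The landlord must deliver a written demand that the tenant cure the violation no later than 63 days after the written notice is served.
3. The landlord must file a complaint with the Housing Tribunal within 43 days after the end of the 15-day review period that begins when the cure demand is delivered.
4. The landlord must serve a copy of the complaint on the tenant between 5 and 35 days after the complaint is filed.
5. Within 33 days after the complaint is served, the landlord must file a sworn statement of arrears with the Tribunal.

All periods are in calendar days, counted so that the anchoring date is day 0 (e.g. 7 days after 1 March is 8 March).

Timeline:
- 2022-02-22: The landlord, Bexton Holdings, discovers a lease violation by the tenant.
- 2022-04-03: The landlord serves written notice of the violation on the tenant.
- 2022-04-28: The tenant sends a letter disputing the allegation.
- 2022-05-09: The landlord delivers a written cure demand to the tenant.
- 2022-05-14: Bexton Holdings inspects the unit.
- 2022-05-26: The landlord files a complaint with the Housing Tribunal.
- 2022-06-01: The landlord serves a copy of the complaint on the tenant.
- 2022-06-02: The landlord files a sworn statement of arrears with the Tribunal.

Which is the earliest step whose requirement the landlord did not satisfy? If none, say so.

Step 1 — counting 28 days from 2022-02-22 (when the violation is discovered) gives a deadline of 2022-03-22; 2022-04-03 misses that deadline by 12 days.
The analysis stops there.

Step 1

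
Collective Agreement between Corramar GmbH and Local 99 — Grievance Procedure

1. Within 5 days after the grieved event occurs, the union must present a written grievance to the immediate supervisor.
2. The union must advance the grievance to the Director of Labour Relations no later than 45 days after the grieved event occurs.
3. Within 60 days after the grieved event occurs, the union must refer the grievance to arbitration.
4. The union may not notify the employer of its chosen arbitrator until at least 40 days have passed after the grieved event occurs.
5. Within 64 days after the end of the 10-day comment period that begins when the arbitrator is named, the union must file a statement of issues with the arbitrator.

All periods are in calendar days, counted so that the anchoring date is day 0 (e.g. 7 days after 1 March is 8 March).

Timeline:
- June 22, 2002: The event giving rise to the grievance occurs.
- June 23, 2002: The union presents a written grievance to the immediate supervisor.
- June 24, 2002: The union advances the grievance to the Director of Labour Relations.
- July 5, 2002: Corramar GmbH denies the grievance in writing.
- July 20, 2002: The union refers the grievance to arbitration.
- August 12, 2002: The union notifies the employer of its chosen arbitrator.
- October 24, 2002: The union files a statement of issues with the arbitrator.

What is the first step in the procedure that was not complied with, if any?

(1) due by June 22, 2002 + 5 days = June 27, 2002; June 23, 2002 is within that limit.
(2) due by June 22, 2002 + 45 days = August 6, 2002; done June 24, 2002 — timely.
(3) due by June 22, 2002 + 60 days = August 21, 2002; done July 20, 2002 — timely.
(4) permitted from June 22, 2002 + 40 days = August 1, 2002 onward; done August 12, 2002 — permitted.
(5) due by August 22, 2002 + 64 days = October 25, 2002; completed October 24, 2002, before the deadline.

None — every step was satisfied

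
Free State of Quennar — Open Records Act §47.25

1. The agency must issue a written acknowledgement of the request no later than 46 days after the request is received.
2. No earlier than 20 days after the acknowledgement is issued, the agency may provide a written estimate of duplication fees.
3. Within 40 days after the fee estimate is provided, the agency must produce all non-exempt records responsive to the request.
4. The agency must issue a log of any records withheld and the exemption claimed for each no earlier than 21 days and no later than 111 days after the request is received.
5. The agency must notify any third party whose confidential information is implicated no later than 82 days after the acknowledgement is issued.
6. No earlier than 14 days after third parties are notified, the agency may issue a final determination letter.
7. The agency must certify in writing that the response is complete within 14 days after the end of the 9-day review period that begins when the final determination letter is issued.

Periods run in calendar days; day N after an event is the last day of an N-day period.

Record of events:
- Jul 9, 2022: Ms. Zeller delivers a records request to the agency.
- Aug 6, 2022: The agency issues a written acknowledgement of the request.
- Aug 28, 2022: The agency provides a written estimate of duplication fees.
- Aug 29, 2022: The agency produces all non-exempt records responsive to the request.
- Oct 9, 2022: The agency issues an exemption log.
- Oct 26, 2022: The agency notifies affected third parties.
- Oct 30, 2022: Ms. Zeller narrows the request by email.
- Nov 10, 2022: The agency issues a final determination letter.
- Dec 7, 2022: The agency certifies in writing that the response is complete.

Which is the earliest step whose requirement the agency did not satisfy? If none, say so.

Step 7

Step 1 — counting 46 days from Jul 9, 2022 (when the request is received) gives a deadline of Aug 24, 2022; completed Aug 6, 2022, before the deadline.
Step 2 — must wait 20 days from Aug 6, 2022 (when the acknowledgement is issued), so not before Aug 26, 2022; done Aug 28, 2022 — permitted.
Step 3 — counting 40 days from Aug 28, 2022 (when the fee estimate is provided) gives a deadline of Oct 7, 2022; completed Aug 29, 2022, before the deadline.
Step 4 — 21 and 111 days from Jul 9, 2022 (when the request is received) are Jul 30, 2022 and Oct 28, 2022 respectively; Oct 9, 2022 falls inside that range.
Step 5 — counting 82 days from Aug 6, 2022 (when the acknowledgement is issued) gives a deadline of Oct 27, 2022; done Oct 26, 2022 — timely.
Step 6 — must wait 14 days from Oct 26, 2022 (when third parties are notified), so not before Nov 9, 2022; done Nov 10, 2022, after the minimum wait.
Step 7 — counting 14 days from Nov 19, 2022 (end of the 9-day review period, which began when the final determination letter is issued on Nov 10, 2022) gives a deadline of Dec 3, 2022; Dec 7, 2022 misses that deadline by 4 days.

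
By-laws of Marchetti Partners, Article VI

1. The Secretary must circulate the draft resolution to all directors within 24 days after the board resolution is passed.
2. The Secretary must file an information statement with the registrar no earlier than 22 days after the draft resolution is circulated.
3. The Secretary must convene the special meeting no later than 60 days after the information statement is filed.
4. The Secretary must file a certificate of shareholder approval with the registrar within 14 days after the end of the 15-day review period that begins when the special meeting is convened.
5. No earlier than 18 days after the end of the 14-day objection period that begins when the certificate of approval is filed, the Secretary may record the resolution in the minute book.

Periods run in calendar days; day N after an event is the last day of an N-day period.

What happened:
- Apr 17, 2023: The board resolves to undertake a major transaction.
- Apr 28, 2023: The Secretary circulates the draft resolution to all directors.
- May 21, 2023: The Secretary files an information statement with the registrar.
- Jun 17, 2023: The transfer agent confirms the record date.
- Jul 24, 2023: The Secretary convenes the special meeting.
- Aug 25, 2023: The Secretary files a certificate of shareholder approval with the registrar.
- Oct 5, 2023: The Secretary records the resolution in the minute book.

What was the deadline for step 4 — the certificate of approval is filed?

The special meeting is convened on Jul 24, 2023; the 15-day review period therefore ends Aug 8, 2023, and step 4 runs from that date. 14 days after Aug 8, 2023 is Aug 22, 2023.

Aug 22, 2023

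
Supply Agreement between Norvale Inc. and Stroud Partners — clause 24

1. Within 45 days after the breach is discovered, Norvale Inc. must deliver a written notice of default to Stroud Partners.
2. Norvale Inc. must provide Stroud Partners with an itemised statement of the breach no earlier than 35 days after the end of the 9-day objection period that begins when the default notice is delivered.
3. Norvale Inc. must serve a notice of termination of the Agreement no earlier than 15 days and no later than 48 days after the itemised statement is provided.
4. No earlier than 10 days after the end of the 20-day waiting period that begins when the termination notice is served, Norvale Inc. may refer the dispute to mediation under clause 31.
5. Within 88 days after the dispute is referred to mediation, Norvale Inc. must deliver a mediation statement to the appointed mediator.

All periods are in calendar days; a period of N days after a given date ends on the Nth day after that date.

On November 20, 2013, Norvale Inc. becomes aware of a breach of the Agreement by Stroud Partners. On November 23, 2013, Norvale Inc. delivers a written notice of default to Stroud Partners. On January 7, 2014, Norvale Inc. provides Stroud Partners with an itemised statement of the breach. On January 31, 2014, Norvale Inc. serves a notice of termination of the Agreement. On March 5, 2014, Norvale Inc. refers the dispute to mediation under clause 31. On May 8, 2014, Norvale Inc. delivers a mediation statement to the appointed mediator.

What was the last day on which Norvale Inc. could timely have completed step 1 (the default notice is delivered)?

January 4, 2014

Step 1 runs from November 20, 2013, when the breach is discovered. 45 days after November 20, 2013 is January 4, 2014.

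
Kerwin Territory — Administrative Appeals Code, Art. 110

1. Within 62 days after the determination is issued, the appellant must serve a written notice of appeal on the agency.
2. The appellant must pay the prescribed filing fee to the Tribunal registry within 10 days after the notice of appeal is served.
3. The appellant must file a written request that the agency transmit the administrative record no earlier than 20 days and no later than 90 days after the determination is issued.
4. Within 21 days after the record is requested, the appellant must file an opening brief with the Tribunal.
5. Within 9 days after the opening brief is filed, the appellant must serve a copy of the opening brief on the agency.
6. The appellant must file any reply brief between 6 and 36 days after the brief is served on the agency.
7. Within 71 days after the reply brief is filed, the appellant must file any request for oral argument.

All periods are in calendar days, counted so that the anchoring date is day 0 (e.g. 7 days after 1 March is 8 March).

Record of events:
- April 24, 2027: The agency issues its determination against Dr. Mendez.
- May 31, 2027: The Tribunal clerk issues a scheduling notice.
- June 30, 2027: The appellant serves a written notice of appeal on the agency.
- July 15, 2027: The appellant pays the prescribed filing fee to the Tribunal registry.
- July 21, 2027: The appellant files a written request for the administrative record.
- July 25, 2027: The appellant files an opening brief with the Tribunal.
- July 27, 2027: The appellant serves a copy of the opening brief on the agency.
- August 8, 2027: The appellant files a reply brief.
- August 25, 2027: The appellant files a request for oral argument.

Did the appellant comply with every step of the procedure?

(1) due by April 24, 2027 + 62 days = June 25, 2027; done June 30, 2027 — 5 days late.

No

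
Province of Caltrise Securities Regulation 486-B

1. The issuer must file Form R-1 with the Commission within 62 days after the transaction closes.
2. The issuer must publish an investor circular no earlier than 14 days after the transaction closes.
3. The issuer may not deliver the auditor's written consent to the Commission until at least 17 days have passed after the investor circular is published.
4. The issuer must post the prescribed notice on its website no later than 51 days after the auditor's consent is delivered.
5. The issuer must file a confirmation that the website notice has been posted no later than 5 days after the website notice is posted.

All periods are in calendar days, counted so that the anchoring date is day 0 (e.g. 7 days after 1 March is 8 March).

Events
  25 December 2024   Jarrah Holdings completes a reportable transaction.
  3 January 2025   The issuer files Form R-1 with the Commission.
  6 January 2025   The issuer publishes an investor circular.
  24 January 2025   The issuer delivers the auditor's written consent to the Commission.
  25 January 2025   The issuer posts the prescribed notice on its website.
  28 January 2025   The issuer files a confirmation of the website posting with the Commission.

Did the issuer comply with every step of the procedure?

Step 1 — counting 62 days from 25 December 2024 (when the transaction closes) gives a deadline of 25 February 2025; 3 January 2025 is within that limit.
Step 2 — must wait 14 days from 25 December 2024 (when the transaction closes), so not before 8 January 2025; 6 January 2025 is 2 days before the earliest permitted date.
The analysis stops there.

No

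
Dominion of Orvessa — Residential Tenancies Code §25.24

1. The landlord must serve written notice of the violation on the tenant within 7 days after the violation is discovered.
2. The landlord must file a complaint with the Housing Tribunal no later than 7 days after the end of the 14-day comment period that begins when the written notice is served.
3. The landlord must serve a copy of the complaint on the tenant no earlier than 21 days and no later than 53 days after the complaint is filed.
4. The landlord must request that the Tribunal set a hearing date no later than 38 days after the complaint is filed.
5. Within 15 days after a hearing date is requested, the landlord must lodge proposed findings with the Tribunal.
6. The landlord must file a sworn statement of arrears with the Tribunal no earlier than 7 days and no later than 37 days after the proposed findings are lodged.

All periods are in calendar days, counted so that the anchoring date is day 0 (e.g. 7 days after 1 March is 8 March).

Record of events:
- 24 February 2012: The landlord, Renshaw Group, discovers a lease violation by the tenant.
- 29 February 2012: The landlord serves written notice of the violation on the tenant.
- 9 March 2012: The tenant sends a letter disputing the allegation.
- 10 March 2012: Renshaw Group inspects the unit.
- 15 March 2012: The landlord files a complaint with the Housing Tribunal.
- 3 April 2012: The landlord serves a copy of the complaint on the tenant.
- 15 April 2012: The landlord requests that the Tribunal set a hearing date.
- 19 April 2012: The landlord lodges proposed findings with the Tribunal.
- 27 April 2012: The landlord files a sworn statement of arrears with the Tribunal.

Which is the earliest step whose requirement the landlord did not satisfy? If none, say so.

Step 3

Step 1 — counting 7 days from 24 February 2012 (when the violation is discovered) gives a deadline of 2 March 2012; 29 February 2012 is within that limit.
Step 2 — counting 7 days from 14 March 2012 (end of the 14-day comment period, which began when the written notice is served on 29 February 2012) gives a deadline of 21 March 2012; 15 March 2012 is within that limit.
Step 3 — 21 and 53 days from 15 March 2012 (when the complaint is filed) are 5 April 2012 and 7 May 2012 respectively; done 3 April 2012 — 2 days before the window opened.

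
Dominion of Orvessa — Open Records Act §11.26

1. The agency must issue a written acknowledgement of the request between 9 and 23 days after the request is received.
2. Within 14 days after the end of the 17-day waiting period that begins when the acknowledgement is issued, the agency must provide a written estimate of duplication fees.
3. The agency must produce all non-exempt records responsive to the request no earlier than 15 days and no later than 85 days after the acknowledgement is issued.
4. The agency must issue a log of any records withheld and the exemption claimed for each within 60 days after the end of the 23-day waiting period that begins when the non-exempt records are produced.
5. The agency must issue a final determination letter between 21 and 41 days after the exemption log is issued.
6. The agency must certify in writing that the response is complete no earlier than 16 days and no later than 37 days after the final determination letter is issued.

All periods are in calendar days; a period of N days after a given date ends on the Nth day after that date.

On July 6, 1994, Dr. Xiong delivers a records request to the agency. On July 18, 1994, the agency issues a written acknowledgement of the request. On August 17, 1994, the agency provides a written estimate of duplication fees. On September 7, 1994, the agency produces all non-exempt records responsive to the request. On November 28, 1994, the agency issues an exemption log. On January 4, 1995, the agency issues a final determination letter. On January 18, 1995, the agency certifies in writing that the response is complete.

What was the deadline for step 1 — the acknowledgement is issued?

Step 1 runs from July 6, 1994, when the request is received. The window is 9–23 days after July 6, 1994; it closes on July 29, 1994.

July 29, 1994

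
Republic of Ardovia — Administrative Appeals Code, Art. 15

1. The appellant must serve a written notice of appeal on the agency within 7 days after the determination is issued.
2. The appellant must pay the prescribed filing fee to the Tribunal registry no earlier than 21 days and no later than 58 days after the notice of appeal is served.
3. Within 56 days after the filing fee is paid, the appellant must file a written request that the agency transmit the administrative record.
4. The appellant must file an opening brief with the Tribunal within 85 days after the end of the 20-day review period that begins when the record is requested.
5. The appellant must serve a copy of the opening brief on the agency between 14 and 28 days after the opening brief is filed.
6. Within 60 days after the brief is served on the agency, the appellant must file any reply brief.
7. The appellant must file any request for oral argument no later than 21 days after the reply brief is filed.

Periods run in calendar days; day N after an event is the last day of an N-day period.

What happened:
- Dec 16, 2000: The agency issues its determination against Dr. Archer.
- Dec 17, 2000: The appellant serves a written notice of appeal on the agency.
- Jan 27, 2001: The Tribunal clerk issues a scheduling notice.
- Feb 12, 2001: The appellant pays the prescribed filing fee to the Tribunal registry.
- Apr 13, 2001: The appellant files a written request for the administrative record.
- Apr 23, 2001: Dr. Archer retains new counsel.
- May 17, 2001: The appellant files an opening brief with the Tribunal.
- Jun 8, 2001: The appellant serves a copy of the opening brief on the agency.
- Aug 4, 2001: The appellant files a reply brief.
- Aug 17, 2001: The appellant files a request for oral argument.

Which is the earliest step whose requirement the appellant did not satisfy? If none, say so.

Step 3

Step 1 — counting 7 days from Dec 16, 2000 (when the determination is issued) gives a deadline of Dec 23, 2000; completed Dec 17, 2000, before the deadline.
Step 2 — 21 and 58 days from Dec 17, 2000 (when the notice of appeal is served) are Jan 7, 2001 and Feb 13, 2001 respectively; done Feb 12, 2001 — within the window.
Step 3 — counting 56 days from Feb 12, 2001 (when the filing fee is paid) gives a deadline of Apr 9, 2001; done Apr 13, 2001 — 4 days late.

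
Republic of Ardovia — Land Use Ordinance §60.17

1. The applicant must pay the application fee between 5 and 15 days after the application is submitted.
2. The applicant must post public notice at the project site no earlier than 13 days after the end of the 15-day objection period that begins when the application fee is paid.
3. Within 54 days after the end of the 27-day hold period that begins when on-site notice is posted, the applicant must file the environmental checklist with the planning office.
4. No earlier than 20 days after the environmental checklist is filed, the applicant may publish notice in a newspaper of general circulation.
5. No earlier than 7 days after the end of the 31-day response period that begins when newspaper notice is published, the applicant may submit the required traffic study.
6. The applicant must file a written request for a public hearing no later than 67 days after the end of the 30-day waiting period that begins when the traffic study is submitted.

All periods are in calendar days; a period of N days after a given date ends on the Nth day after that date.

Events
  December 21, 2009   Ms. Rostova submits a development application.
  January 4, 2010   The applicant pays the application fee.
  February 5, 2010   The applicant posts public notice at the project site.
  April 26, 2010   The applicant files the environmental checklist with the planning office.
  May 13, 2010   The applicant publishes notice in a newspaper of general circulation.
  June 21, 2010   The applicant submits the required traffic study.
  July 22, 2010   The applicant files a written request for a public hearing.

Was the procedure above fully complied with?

No

Step 1: the window is 5–15 days after December 21, 2009 (when the application is submitted), so December 26, 2009 through January 5, 2010; done January 4, 2010 — within the window.
Step 2: the earliest permitted date is 13 days after January 19, 2010 (end of the 15-day objection period, which began when the application fee is paid on January 4, 2010), i.e. February 1, 2010; done February 5, 2010, after the minimum wait.
Step 3: 54 days after March 4, 2010 (end of the 27-day hold period, which began when on-site notice is posted on February 5, 2010) is April 27, 2010; done April 26, 2010 — timely.
Step 4: the earliest permitted date is 20 days after April 26, 2010 (when the environmental checklist is filed), i.e. May 16, 2010; done May 13, 2010 — 3 days too early.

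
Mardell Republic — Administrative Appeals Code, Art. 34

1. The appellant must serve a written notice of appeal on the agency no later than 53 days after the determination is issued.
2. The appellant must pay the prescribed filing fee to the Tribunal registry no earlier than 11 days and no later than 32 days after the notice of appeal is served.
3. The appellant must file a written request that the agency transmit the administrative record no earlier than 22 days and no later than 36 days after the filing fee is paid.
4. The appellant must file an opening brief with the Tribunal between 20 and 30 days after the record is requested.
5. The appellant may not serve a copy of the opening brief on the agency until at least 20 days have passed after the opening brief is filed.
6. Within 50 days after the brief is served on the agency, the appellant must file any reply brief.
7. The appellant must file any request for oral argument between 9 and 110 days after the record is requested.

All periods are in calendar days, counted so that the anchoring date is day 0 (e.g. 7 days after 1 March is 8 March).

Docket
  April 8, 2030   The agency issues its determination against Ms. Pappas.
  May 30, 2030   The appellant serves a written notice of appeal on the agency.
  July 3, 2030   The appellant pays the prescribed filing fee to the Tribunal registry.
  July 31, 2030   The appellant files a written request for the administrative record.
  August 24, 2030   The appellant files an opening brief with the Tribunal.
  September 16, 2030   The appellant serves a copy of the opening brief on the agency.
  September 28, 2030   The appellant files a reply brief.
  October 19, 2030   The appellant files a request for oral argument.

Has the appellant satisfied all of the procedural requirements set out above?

No

Step 1: 53 days after April 8, 2030 (when the determination is issued) is May 31, 2030; May 30, 2030 is within that limit.
Step 2: the window is 11–32 days after May 30, 2030 (when the notice of appeal is served), so June 10, 2030 through July 1, 2030; July 3, 2030 is 2 days past the end of the window.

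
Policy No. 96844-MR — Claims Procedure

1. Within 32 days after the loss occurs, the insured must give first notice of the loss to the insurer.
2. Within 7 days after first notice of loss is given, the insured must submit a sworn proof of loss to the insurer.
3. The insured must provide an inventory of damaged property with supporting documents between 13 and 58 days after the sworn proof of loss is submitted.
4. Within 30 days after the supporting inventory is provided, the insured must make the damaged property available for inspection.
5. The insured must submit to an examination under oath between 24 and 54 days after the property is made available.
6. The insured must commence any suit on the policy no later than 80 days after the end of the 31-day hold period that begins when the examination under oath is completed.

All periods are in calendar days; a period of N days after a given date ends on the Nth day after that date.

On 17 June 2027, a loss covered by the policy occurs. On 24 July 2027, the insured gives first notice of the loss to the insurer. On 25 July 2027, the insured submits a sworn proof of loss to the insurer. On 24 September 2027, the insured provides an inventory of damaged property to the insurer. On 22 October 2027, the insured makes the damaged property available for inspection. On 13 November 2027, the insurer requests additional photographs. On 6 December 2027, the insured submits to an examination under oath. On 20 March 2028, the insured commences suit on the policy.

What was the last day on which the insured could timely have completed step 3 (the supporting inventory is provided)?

21 September 2027

Step 3 runs from 25 July 2027, when the sworn proof of loss is submitted. The window is 13–58 days after 25 July 2027; it closes on 21 September 2027.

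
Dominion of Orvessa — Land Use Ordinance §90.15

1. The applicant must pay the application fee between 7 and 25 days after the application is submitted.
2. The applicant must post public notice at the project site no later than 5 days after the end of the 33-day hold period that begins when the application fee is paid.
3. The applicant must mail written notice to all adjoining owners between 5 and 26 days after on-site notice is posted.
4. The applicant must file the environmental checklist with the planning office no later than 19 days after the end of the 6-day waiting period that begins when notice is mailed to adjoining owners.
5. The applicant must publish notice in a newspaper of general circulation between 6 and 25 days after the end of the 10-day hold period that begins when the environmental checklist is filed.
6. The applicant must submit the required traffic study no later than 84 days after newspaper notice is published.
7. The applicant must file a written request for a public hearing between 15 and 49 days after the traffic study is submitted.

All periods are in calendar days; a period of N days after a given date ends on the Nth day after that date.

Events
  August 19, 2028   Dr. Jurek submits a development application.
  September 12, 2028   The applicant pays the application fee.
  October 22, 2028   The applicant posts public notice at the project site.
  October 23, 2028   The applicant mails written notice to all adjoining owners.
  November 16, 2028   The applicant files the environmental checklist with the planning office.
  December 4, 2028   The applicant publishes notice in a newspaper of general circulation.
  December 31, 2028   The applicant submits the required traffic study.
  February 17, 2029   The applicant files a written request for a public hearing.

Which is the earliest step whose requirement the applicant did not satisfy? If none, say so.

Step 1: the window is 7–25 days after August 19, 2028 (when the application is submitted), so August 26, 2028 through September 13, 2028; September 12, 2028 falls inside that range.
Step 2: 5 days after October 15, 2028 (end of the 33-day hold period, which began when the application fee is paid on September 12, 2028) is October 20, 2028; October 22, 2028 misses that deadline by 2 days.

Step 2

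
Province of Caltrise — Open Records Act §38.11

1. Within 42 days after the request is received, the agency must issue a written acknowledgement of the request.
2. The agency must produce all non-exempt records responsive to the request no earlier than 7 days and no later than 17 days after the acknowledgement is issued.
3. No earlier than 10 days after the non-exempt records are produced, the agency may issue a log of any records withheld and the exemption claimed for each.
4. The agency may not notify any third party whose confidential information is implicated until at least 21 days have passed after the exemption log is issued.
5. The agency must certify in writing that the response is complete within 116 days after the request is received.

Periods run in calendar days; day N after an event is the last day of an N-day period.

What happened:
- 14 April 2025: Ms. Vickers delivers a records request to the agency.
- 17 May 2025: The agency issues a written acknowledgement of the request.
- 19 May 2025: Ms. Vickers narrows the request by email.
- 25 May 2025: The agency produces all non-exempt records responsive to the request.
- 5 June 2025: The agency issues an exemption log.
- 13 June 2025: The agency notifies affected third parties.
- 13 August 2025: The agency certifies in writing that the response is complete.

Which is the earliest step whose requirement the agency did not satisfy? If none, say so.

Step 4

Step 1 — counting 42 days from 14 April 2025 (when the request is received) gives a deadline of 26 May 2025; done 17 May 2025 — timely.
Step 2 — 7 and 17 days from 17 May 2025 (when the acknowledgement is issued) are 24 May 2025 and 3 June 2025 respectively; done 25 May 2025, which is between those dates.
Step 3 — must wait 10 days from 25 May 2025 (when the non-exempt records are produced), so not before 4 June 2025; done 5 June 2025, after the minimum wait.
Step 4 — must wait 21 days from 5 June 2025 (when the exemption log is issued), so not before 26 June 2025; acted on 13 June 2025, 13 days prematurely.
No need to go further; step 4 was not satisfied.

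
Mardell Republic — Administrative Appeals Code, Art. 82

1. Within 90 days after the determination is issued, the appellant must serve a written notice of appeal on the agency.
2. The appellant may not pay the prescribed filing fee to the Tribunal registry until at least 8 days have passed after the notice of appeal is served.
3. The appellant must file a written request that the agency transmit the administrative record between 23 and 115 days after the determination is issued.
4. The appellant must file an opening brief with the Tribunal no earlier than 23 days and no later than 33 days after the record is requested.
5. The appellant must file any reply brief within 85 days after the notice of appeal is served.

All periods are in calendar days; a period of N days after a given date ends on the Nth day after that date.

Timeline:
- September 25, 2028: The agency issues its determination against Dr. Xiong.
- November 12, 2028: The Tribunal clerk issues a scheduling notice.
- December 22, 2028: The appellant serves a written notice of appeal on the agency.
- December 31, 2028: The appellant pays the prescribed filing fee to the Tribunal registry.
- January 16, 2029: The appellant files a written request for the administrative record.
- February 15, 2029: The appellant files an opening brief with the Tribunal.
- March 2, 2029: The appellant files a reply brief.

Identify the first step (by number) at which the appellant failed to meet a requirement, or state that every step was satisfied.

None — every step was satisfied

Step 1: 90 days after September 25, 2028 (when the determination is issued) is December 24, 2028; December 22, 2028 is within that limit.
Step 2: the earliest permitted date is 8 days after December 22, 2028 (when the notice of appeal is served), i.e. December 30, 2028; done December 31, 2028 — permitted.
Step 3: the window is 23–115 days after September 25, 2028 (when the determination is issued), so October 18, 2028 through January 18, 2029; done January 16, 2029, which is between those dates.
Step 4: the window is 23–33 days after January 16, 2029 (when the record is requested), so February 8, 2029 through February 18, 2029; done February 15, 2029, which is between those dates.
Step 5: 85 days after December 22, 2028 (when the notice of appeal is served) is March 17, 2029; March 2, 2029 is within that limit.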